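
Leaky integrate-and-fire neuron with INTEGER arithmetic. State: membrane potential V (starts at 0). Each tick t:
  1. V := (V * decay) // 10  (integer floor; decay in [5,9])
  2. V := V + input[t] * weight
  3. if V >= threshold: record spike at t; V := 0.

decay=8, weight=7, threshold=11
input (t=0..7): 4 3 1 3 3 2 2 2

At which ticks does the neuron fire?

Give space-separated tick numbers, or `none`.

t=0: input=4 -> V=0 FIRE
t=1: input=3 -> V=0 FIRE
t=2: input=1 -> V=7
t=3: input=3 -> V=0 FIRE
t=4: input=3 -> V=0 FIRE
t=5: input=2 -> V=0 FIRE
t=6: input=2 -> V=0 FIRE
t=7: input=2 -> V=0 FIRE

Answer: 0 1 3 4 5 6 7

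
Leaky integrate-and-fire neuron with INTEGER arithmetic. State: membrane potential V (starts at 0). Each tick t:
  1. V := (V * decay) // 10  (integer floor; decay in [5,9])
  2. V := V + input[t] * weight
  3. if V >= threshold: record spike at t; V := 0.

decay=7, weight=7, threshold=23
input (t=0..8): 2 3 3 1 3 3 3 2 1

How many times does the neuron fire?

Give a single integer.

t=0: input=2 -> V=14
t=1: input=3 -> V=0 FIRE
t=2: input=3 -> V=21
t=3: input=1 -> V=21
t=4: input=3 -> V=0 FIRE
t=5: input=3 -> V=21
t=6: input=3 -> V=0 FIRE
t=7: input=2 -> V=14
t=8: input=1 -> V=16

Answer: 3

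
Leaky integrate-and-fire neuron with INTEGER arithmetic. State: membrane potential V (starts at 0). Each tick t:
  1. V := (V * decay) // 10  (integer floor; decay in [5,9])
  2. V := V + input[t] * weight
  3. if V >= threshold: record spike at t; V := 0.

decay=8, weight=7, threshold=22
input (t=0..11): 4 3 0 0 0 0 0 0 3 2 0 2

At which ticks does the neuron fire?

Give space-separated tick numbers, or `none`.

t=0: input=4 -> V=0 FIRE
t=1: input=3 -> V=21
t=2: input=0 -> V=16
t=3: input=0 -> V=12
t=4: input=0 -> V=9
t=5: input=0 -> V=7
t=6: input=0 -> V=5
t=7: input=0 -> V=4
t=8: input=3 -> V=0 FIRE
t=9: input=2 -> V=14
t=10: input=0 -> V=11
t=11: input=2 -> V=0 FIRE

Answer: 0 8 11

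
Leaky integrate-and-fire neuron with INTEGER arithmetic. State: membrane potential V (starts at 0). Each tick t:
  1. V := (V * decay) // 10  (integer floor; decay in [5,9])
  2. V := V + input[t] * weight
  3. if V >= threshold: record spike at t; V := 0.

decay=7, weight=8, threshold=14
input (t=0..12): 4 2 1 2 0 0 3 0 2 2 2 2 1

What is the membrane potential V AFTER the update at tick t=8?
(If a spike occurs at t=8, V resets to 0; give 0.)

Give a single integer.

Answer: 0

Derivation:
t=0: input=4 -> V=0 FIRE
t=1: input=2 -> V=0 FIRE
t=2: input=1 -> V=8
t=3: input=2 -> V=0 FIRE
t=4: input=0 -> V=0
t=5: input=0 -> V=0
t=6: input=3 -> V=0 FIRE
t=7: input=0 -> V=0
t=8: input=2 -> V=0 FIRE
t=9: input=2 -> V=0 FIRE
t=10: input=2 -> V=0 FIRE
t=11: input=2 -> V=0 FIRE
t=12: input=1 -> V=8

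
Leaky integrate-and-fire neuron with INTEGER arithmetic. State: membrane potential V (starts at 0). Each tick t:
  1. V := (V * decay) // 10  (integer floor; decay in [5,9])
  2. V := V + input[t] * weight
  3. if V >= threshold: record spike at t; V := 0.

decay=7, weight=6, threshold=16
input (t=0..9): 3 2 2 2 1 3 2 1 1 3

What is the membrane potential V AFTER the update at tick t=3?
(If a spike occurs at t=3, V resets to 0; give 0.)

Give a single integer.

t=0: input=3 -> V=0 FIRE
t=1: input=2 -> V=12
t=2: input=2 -> V=0 FIRE
t=3: input=2 -> V=12
t=4: input=1 -> V=14
t=5: input=3 -> V=0 FIRE
t=6: input=2 -> V=12
t=7: input=1 -> V=14
t=8: input=1 -> V=15
t=9: input=3 -> V=0 FIRE

Answer: 12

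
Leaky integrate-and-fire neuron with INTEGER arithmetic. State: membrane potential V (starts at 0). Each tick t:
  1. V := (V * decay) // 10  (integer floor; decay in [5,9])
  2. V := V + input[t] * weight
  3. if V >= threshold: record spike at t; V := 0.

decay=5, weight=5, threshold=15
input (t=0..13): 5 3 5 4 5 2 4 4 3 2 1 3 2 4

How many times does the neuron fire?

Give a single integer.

t=0: input=5 -> V=0 FIRE
t=1: input=3 -> V=0 FIRE
t=2: input=5 -> V=0 FIRE
t=3: input=4 -> V=0 FIRE
t=4: input=5 -> V=0 FIRE
t=5: input=2 -> V=10
t=6: input=4 -> V=0 FIRE
t=7: input=4 -> V=0 FIRE
t=8: input=3 -> V=0 FIRE
t=9: input=2 -> V=10
t=10: input=1 -> V=10
t=11: input=3 -> V=0 FIRE
t=12: input=2 -> V=10
t=13: input=4 -> V=0 FIRE

Answer: 10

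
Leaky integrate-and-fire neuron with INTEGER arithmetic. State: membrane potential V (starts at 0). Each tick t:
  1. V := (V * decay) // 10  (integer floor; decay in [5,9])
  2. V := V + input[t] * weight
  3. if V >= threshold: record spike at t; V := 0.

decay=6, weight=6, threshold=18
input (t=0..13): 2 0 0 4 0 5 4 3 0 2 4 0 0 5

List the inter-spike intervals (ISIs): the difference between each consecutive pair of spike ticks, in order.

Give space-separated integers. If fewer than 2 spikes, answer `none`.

Answer: 2 1 1 3 3

Derivation:
t=0: input=2 -> V=12
t=1: input=0 -> V=7
t=2: input=0 -> V=4
t=3: input=4 -> V=0 FIRE
t=4: input=0 -> V=0
t=5: input=5 -> V=0 FIRE
t=6: input=4 -> V=0 FIRE
t=7: input=3 -> V=0 FIRE
t=8: input=0 -> V=0
t=9: input=2 -> V=12
t=10: input=4 -> V=0 FIRE
t=11: input=0 -> V=0
t=12: input=0 -> V=0
t=13: input=5 -> V=0 FIRE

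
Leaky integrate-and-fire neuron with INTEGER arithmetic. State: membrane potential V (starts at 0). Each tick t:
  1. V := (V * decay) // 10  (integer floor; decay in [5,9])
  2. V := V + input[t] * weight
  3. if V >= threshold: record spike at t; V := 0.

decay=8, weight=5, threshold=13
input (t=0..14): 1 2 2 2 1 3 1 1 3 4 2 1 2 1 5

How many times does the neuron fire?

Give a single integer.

t=0: input=1 -> V=5
t=1: input=2 -> V=0 FIRE
t=2: input=2 -> V=10
t=3: input=2 -> V=0 FIRE
t=4: input=1 -> V=5
t=5: input=3 -> V=0 FIRE
t=6: input=1 -> V=5
t=7: input=1 -> V=9
t=8: input=3 -> V=0 FIRE
t=9: input=4 -> V=0 FIRE
t=10: input=2 -> V=10
t=11: input=1 -> V=0 FIRE
t=12: input=2 -> V=10
t=13: input=1 -> V=0 FIRE
t=14: input=5 -> V=0 FIRE

Answer: 8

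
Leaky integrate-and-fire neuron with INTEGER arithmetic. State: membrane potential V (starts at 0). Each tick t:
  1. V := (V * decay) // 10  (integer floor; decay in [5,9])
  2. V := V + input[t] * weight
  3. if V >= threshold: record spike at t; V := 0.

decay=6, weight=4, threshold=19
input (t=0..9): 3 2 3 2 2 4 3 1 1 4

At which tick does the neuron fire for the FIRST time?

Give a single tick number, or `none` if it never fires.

t=0: input=3 -> V=12
t=1: input=2 -> V=15
t=2: input=3 -> V=0 FIRE
t=3: input=2 -> V=8
t=4: input=2 -> V=12
t=5: input=4 -> V=0 FIRE
t=6: input=3 -> V=12
t=7: input=1 -> V=11
t=8: input=1 -> V=10
t=9: input=4 -> V=0 FIRE

Answer: 2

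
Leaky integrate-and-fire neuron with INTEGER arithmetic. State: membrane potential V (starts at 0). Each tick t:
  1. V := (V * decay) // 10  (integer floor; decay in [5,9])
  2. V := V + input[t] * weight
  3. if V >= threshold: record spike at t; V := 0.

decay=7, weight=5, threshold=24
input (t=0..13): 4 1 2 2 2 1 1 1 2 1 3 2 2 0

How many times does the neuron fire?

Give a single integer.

Answer: 2

Derivation:
t=0: input=4 -> V=20
t=1: input=1 -> V=19
t=2: input=2 -> V=23
t=3: input=2 -> V=0 FIRE
t=4: input=2 -> V=10
t=5: input=1 -> V=12
t=6: input=1 -> V=13
t=7: input=1 -> V=14
t=8: input=2 -> V=19
t=9: input=1 -> V=18
t=10: input=3 -> V=0 FIRE
t=11: input=2 -> V=10
t=12: input=2 -> V=17
t=13: input=0 -> V=11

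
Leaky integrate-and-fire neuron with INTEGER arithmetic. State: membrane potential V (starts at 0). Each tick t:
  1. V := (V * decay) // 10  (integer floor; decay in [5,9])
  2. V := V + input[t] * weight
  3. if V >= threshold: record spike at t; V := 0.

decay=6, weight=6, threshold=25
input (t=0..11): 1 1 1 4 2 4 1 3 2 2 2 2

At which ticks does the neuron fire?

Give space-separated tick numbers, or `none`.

t=0: input=1 -> V=6
t=1: input=1 -> V=9
t=2: input=1 -> V=11
t=3: input=4 -> V=0 FIRE
t=4: input=2 -> V=12
t=5: input=4 -> V=0 FIRE
t=6: input=1 -> V=6
t=7: input=3 -> V=21
t=8: input=2 -> V=24
t=9: input=2 -> V=0 FIRE
t=10: input=2 -> V=12
t=11: input=2 -> V=19

Answer: 3 5 9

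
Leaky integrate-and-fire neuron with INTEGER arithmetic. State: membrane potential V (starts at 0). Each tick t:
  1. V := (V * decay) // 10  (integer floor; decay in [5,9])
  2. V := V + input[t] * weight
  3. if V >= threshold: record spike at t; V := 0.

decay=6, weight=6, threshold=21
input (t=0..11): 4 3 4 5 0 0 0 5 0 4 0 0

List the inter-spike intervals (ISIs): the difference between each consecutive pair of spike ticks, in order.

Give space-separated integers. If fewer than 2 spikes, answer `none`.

Answer: 2 1 4 2

Derivation:
t=0: input=4 -> V=0 FIRE
t=1: input=3 -> V=18
t=2: input=4 -> V=0 FIRE
t=3: input=5 -> V=0 FIRE
t=4: input=0 -> V=0
t=5: input=0 -> V=0
t=6: input=0 -> V=0
t=7: input=5 -> V=0 FIRE
t=8: input=0 -> V=0
t=9: input=4 -> V=0 FIRE
t=10: input=0 -> V=0
t=11: input=0 -> V=0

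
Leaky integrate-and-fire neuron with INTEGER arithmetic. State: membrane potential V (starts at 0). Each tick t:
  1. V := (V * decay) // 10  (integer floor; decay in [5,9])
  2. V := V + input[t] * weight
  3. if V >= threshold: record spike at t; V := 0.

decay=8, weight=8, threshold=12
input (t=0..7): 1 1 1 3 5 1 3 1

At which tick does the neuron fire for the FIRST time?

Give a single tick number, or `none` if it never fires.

t=0: input=1 -> V=8
t=1: input=1 -> V=0 FIRE
t=2: input=1 -> V=8
t=3: input=3 -> V=0 FIRE
t=4: input=5 -> V=0 FIRE
t=5: input=1 -> V=8
t=6: input=3 -> V=0 FIRE
t=7: input=1 -> V=8

Answer: 1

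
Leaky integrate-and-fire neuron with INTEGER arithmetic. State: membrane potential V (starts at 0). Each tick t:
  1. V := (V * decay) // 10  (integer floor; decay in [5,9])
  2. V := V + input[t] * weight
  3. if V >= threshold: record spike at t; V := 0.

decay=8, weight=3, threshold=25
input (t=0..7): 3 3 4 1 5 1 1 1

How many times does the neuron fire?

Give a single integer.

t=0: input=3 -> V=9
t=1: input=3 -> V=16
t=2: input=4 -> V=24
t=3: input=1 -> V=22
t=4: input=5 -> V=0 FIRE
t=5: input=1 -> V=3
t=6: input=1 -> V=5
t=7: input=1 -> V=7

Answer: 1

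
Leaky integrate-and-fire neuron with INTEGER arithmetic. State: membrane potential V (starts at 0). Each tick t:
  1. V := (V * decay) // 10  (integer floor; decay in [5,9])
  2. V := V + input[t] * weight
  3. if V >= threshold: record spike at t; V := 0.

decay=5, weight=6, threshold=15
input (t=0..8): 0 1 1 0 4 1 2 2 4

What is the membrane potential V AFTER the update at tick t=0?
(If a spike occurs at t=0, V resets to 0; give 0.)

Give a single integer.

t=0: input=0 -> V=0
t=1: input=1 -> V=6
t=2: input=1 -> V=9
t=3: input=0 -> V=4
t=4: input=4 -> V=0 FIRE
t=5: input=1 -> V=6
t=6: input=2 -> V=0 FIRE
t=7: input=2 -> V=12
t=8: input=4 -> V=0 FIRE

Answer: 0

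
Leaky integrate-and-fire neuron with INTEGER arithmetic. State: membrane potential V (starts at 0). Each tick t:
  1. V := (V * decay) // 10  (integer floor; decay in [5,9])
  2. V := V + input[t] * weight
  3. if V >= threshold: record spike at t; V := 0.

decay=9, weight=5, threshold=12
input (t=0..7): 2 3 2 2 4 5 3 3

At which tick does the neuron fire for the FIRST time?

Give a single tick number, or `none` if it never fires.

Answer: 1

Derivation:
t=0: input=2 -> V=10
t=1: input=3 -> V=0 FIRE
t=2: input=2 -> V=10
t=3: input=2 -> V=0 FIRE
t=4: input=4 -> V=0 FIRE
t=5: input=5 -> V=0 FIRE
t=6: input=3 -> V=0 FIRE
t=7: input=3 -> V=0 FIRE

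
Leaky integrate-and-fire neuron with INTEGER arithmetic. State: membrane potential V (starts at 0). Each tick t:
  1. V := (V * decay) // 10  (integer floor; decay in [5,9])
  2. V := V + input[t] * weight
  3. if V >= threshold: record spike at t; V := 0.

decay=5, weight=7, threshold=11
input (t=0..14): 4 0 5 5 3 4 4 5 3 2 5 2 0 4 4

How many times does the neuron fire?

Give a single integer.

Answer: 13

Derivation:
t=0: input=4 -> V=0 FIRE
t=1: input=0 -> V=0
t=2: input=5 -> V=0 FIRE
t=3: input=5 -> V=0 FIRE
t=4: input=3 -> V=0 FIRE
t=5: input=4 -> V=0 FIRE
t=6: input=4 -> V=0 FIRE
t=7: input=5 -> V=0 FIRE
t=8: input=3 -> V=0 FIRE
t=9: input=2 -> V=0 FIRE
t=10: input=5 -> V=0 FIRE
t=11: input=2 -> V=0 FIRE
t=12: input=0 -> V=0
t=13: input=4 -> V=0 FIRE
t=14: input=4 -> V=0 FIRE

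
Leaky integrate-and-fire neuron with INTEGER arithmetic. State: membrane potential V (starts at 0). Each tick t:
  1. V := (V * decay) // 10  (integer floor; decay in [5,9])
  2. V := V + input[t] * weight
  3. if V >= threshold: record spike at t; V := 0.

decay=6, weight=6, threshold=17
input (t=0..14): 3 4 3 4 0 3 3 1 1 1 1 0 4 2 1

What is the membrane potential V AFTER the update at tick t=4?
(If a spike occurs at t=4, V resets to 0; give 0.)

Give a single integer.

Answer: 0

Derivation:
t=0: input=3 -> V=0 FIRE
t=1: input=4 -> V=0 FIRE
t=2: input=3 -> V=0 FIRE
t=3: input=4 -> V=0 FIRE
t=4: input=0 -> V=0
t=5: input=3 -> V=0 FIRE
t=6: input=3 -> V=0 FIRE
t=7: input=1 -> V=6
t=8: input=1 -> V=9
t=9: input=1 -> V=11
t=10: input=1 -> V=12
t=11: input=0 -> V=7
t=12: input=4 -> V=0 FIRE
t=13: input=2 -> V=12
t=14: input=1 -> V=13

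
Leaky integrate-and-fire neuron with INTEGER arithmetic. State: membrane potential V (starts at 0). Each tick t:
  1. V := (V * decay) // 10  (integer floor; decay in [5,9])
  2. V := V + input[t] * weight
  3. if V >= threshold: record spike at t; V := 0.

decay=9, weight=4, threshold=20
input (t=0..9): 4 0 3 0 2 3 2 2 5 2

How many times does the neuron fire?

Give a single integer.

t=0: input=4 -> V=16
t=1: input=0 -> V=14
t=2: input=3 -> V=0 FIRE
t=3: input=0 -> V=0
t=4: input=2 -> V=8
t=5: input=3 -> V=19
t=6: input=2 -> V=0 FIRE
t=7: input=2 -> V=8
t=8: input=5 -> V=0 FIRE
t=9: input=2 -> V=8

Answer: 3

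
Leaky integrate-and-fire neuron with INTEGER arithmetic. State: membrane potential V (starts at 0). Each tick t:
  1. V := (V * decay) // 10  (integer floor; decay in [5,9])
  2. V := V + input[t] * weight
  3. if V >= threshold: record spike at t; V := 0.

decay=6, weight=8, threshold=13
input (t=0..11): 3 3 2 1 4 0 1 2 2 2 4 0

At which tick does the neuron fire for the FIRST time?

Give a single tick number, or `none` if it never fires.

t=0: input=3 -> V=0 FIRE
t=1: input=3 -> V=0 FIRE
t=2: input=2 -> V=0 FIRE
t=3: input=1 -> V=8
t=4: input=4 -> V=0 FIRE
t=5: input=0 -> V=0
t=6: input=1 -> V=8
t=7: input=2 -> V=0 FIRE
t=8: input=2 -> V=0 FIRE
t=9: input=2 -> V=0 FIRE
t=10: input=4 -> V=0 FIRE
t=11: input=0 -> V=0

Answer: 0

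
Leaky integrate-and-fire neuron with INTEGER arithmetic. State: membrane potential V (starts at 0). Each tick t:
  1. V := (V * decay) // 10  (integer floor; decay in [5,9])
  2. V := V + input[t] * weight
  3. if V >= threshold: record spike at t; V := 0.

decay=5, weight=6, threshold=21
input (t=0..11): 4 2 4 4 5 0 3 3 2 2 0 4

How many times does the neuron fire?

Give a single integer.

t=0: input=4 -> V=0 FIRE
t=1: input=2 -> V=12
t=2: input=4 -> V=0 FIRE
t=3: input=4 -> V=0 FIRE
t=4: input=5 -> V=0 FIRE
t=5: input=0 -> V=0
t=6: input=3 -> V=18
t=7: input=3 -> V=0 FIRE
t=8: input=2 -> V=12
t=9: input=2 -> V=18
t=10: input=0 -> V=9
t=11: input=4 -> V=0 FIRE

Answer: 6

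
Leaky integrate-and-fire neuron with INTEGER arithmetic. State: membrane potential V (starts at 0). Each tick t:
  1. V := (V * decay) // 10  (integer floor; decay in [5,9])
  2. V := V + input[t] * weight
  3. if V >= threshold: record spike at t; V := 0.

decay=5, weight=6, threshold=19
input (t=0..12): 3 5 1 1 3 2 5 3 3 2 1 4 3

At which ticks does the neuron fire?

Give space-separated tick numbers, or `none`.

Answer: 1 4 6 8 11

Derivation:
t=0: input=3 -> V=18
t=1: input=5 -> V=0 FIRE
t=2: input=1 -> V=6
t=3: input=1 -> V=9
t=4: input=3 -> V=0 FIRE
t=5: input=2 -> V=12
t=6: input=5 -> V=0 FIRE
t=7: input=3 -> V=18
t=8: input=3 -> V=0 FIRE
t=9: input=2 -> V=12
t=10: input=1 -> V=12
t=11: input=4 -> V=0 FIRE
t=12: input=3 -> V=18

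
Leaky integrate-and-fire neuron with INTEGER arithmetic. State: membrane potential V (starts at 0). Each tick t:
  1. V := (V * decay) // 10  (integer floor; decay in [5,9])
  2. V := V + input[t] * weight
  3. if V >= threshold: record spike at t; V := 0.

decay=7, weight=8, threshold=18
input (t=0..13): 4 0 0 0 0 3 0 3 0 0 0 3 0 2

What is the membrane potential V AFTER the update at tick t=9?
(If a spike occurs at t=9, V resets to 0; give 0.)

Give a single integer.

t=0: input=4 -> V=0 FIRE
t=1: input=0 -> V=0
t=2: input=0 -> V=0
t=3: input=0 -> V=0
t=4: input=0 -> V=0
t=5: input=3 -> V=0 FIRE
t=6: input=0 -> V=0
t=7: input=3 -> V=0 FIRE
t=8: input=0 -> V=0
t=9: input=0 -> V=0
t=10: input=0 -> V=0
t=11: input=3 -> V=0 FIRE
t=12: input=0 -> V=0
t=13: input=2 -> V=16

Answer: 0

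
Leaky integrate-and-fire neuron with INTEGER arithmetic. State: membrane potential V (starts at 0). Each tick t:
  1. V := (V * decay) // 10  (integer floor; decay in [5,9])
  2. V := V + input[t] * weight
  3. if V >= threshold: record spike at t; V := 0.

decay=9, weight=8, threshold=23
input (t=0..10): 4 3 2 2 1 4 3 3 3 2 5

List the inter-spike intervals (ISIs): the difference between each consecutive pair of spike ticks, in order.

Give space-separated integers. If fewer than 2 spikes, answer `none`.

Answer: 1 2 2 1 1 1 2

Derivation:
t=0: input=4 -> V=0 FIRE
t=1: input=3 -> V=0 FIRE
t=2: input=2 -> V=16
t=3: input=2 -> V=0 FIRE
t=4: input=1 -> V=8
t=5: input=4 -> V=0 FIRE
t=6: input=3 -> V=0 FIRE
t=7: input=3 -> V=0 FIRE
t=8: input=3 -> V=0 FIRE
t=9: input=2 -> V=16
t=10: input=5 -> V=0 FIRE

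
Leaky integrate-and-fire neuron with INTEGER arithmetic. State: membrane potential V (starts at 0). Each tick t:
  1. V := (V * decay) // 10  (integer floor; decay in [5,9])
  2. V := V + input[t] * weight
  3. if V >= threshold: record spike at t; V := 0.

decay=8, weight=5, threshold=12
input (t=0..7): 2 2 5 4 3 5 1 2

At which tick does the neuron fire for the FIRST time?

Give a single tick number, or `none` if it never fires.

t=0: input=2 -> V=10
t=1: input=2 -> V=0 FIRE
t=2: input=5 -> V=0 FIRE
t=3: input=4 -> V=0 FIRE
t=4: input=3 -> V=0 FIRE
t=5: input=5 -> V=0 FIRE
t=6: input=1 -> V=5
t=7: input=2 -> V=0 FIRE

Answer: 1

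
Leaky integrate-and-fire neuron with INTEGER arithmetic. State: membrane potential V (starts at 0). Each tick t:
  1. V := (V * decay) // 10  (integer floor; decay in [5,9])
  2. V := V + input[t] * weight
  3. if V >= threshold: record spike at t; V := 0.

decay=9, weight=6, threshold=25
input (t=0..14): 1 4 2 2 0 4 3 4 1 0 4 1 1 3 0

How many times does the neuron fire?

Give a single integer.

t=0: input=1 -> V=6
t=1: input=4 -> V=0 FIRE
t=2: input=2 -> V=12
t=3: input=2 -> V=22
t=4: input=0 -> V=19
t=5: input=4 -> V=0 FIRE
t=6: input=3 -> V=18
t=7: input=4 -> V=0 FIRE
t=8: input=1 -> V=6
t=9: input=0 -> V=5
t=10: input=4 -> V=0 FIRE
t=11: input=1 -> V=6
t=12: input=1 -> V=11
t=13: input=3 -> V=0 FIRE
t=14: input=0 -> V=0

Answer: 5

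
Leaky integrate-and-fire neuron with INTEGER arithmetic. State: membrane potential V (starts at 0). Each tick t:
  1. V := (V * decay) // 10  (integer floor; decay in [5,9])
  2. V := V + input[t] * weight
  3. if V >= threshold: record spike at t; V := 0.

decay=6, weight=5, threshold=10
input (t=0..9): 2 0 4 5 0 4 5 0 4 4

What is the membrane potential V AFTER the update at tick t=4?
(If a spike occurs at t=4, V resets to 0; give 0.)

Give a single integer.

t=0: input=2 -> V=0 FIRE
t=1: input=0 -> V=0
t=2: input=4 -> V=0 FIRE
t=3: input=5 -> V=0 FIRE
t=4: input=0 -> V=0
t=5: input=4 -> V=0 FIRE
t=6: input=5 -> V=0 FIRE
t=7: input=0 -> V=0
t=8: input=4 -> V=0 FIRE
t=9: input=4 -> V=0 FIRE

Answer: 0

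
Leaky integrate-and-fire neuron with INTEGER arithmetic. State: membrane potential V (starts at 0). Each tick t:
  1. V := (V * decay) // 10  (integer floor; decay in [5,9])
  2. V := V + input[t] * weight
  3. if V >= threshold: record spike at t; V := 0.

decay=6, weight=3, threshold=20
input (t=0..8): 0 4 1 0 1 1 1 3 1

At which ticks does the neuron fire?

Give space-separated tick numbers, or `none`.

Answer: none

Derivation:
t=0: input=0 -> V=0
t=1: input=4 -> V=12
t=2: input=1 -> V=10
t=3: input=0 -> V=6
t=4: input=1 -> V=6
t=5: input=1 -> V=6
t=6: input=1 -> V=6
t=7: input=3 -> V=12
t=8: input=1 -> V=10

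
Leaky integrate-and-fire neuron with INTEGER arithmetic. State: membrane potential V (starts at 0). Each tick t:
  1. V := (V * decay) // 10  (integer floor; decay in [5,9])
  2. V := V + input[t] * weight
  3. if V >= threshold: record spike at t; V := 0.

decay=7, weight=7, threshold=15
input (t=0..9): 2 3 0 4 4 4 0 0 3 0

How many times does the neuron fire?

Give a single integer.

Answer: 5

Derivation:
t=0: input=2 -> V=14
t=1: input=3 -> V=0 FIRE
t=2: input=0 -> V=0
t=3: input=4 -> V=0 FIRE
t=4: input=4 -> V=0 FIRE
t=5: input=4 -> V=0 FIRE
t=6: input=0 -> V=0
t=7: input=0 -> V=0
t=8: input=3 -> V=0 FIRE
t=9: input=0 -> V=0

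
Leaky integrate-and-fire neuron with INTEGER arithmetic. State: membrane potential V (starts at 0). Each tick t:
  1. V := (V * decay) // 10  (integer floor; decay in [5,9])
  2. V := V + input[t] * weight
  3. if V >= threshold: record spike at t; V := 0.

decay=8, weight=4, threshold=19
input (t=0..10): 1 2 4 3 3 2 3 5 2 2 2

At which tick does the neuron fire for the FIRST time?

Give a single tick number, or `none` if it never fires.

Answer: 2

Derivation:
t=0: input=1 -> V=4
t=1: input=2 -> V=11
t=2: input=4 -> V=0 FIRE
t=3: input=3 -> V=12
t=4: input=3 -> V=0 FIRE
t=5: input=2 -> V=8
t=6: input=3 -> V=18
t=7: input=5 -> V=0 FIRE
t=8: input=2 -> V=8
t=9: input=2 -> V=14
t=10: input=2 -> V=0 FIRE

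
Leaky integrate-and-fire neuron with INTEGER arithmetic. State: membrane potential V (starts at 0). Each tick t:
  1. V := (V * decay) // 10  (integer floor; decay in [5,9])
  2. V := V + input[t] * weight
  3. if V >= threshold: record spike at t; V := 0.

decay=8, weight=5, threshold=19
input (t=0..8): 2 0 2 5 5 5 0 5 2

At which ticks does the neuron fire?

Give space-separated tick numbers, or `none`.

Answer: 3 4 5 7

Derivation:
t=0: input=2 -> V=10
t=1: input=0 -> V=8
t=2: input=2 -> V=16
t=3: input=5 -> V=0 FIRE
t=4: input=5 -> V=0 FIRE
t=5: input=5 -> V=0 FIRE
t=6: input=0 -> V=0
t=7: input=5 -> V=0 FIRE
t=8: input=2 -> V=10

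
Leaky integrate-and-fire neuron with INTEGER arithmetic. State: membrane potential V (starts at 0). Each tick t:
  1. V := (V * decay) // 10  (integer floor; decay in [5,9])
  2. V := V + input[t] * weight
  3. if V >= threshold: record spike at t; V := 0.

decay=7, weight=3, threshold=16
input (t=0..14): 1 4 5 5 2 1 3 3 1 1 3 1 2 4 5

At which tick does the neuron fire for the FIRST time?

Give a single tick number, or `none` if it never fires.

t=0: input=1 -> V=3
t=1: input=4 -> V=14
t=2: input=5 -> V=0 FIRE
t=3: input=5 -> V=15
t=4: input=2 -> V=0 FIRE
t=5: input=1 -> V=3
t=6: input=3 -> V=11
t=7: input=3 -> V=0 FIRE
t=8: input=1 -> V=3
t=9: input=1 -> V=5
t=10: input=3 -> V=12
t=11: input=1 -> V=11
t=12: input=2 -> V=13
t=13: input=4 -> V=0 FIRE
t=14: input=5 -> V=15

Answer: 2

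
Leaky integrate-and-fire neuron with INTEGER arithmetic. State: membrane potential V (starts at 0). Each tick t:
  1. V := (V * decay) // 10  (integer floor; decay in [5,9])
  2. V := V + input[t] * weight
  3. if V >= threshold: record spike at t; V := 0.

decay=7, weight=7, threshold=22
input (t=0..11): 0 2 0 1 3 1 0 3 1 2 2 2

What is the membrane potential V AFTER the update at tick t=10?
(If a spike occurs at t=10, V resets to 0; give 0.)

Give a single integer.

t=0: input=0 -> V=0
t=1: input=2 -> V=14
t=2: input=0 -> V=9
t=3: input=1 -> V=13
t=4: input=3 -> V=0 FIRE
t=5: input=1 -> V=7
t=6: input=0 -> V=4
t=7: input=3 -> V=0 FIRE
t=8: input=1 -> V=7
t=9: input=2 -> V=18
t=10: input=2 -> V=0 FIRE
t=11: input=2 -> V=14

Answer: 0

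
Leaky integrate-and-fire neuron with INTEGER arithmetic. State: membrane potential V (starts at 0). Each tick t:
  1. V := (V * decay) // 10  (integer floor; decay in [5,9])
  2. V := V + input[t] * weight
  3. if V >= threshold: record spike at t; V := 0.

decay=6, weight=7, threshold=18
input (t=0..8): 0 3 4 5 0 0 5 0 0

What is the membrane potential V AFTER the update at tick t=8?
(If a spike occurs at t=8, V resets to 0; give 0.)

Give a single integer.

Answer: 0

Derivation:
t=0: input=0 -> V=0
t=1: input=3 -> V=0 FIRE
t=2: input=4 -> V=0 FIRE
t=3: input=5 -> V=0 FIRE
t=4: input=0 -> V=0
t=5: input=0 -> V=0
t=6: input=5 -> V=0 FIRE
t=7: input=0 -> V=0
t=8: input=0 -> V=0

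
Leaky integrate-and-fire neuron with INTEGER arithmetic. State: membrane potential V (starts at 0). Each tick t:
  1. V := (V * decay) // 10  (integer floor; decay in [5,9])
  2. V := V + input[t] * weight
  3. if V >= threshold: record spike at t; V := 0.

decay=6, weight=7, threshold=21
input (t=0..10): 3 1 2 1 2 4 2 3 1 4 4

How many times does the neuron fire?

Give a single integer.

Answer: 6

Derivation:
t=0: input=3 -> V=0 FIRE
t=1: input=1 -> V=7
t=2: input=2 -> V=18
t=3: input=1 -> V=17
t=4: input=2 -> V=0 FIRE
t=5: input=4 -> V=0 FIRE
t=6: input=2 -> V=14
t=7: input=3 -> V=0 FIRE
t=8: input=1 -> V=7
t=9: input=4 -> V=0 FIRE
t=10: input=4 -> V=0 FIRE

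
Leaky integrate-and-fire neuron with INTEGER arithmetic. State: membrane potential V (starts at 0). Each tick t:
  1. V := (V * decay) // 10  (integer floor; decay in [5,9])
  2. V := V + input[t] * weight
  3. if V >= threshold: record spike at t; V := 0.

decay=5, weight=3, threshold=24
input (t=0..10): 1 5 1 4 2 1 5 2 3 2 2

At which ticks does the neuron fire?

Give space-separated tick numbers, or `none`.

Answer: none

Derivation:
t=0: input=1 -> V=3
t=1: input=5 -> V=16
t=2: input=1 -> V=11
t=3: input=4 -> V=17
t=4: input=2 -> V=14
t=5: input=1 -> V=10
t=6: input=5 -> V=20
t=7: input=2 -> V=16
t=8: input=3 -> V=17
t=9: input=2 -> V=14
t=10: input=2 -> V=13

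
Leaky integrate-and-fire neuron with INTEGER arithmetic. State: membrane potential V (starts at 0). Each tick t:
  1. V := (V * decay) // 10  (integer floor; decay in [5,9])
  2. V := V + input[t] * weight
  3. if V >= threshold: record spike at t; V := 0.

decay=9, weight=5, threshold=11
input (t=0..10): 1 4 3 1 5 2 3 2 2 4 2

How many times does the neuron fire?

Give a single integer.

t=0: input=1 -> V=5
t=1: input=4 -> V=0 FIRE
t=2: input=3 -> V=0 FIRE
t=3: input=1 -> V=5
t=4: input=5 -> V=0 FIRE
t=5: input=2 -> V=10
t=6: input=3 -> V=0 FIRE
t=7: input=2 -> V=10
t=8: input=2 -> V=0 FIRE
t=9: input=4 -> V=0 FIRE
t=10: input=2 -> V=10

Answer: 6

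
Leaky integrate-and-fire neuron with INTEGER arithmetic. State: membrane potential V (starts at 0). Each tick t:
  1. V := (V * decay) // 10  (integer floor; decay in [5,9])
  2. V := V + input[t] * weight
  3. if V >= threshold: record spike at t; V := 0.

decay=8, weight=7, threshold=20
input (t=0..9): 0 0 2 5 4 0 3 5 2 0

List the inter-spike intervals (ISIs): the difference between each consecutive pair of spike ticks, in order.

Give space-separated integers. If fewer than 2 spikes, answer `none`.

Answer: 1 2 1

Derivation:
t=0: input=0 -> V=0
t=1: input=0 -> V=0
t=2: input=2 -> V=14
t=3: input=5 -> V=0 FIRE
t=4: input=4 -> V=0 FIRE
t=5: input=0 -> V=0
t=6: input=3 -> V=0 FIRE
t=7: input=5 -> V=0 FIRE
t=8: input=2 -> V=14
t=9: input=0 -> V=11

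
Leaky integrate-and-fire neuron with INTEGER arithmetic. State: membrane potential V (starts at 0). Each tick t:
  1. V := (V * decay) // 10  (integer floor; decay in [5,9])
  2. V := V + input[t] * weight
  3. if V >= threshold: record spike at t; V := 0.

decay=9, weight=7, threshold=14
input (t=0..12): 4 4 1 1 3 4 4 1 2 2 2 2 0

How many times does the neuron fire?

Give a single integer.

t=0: input=4 -> V=0 FIRE
t=1: input=4 -> V=0 FIRE
t=2: input=1 -> V=7
t=3: input=1 -> V=13
t=4: input=3 -> V=0 FIRE
t=5: input=4 -> V=0 FIRE
t=6: input=4 -> V=0 FIRE
t=7: input=1 -> V=7
t=8: input=2 -> V=0 FIRE
t=9: input=2 -> V=0 FIRE
t=10: input=2 -> V=0 FIRE
t=11: input=2 -> V=0 FIRE
t=12: input=0 -> V=0

Answer: 9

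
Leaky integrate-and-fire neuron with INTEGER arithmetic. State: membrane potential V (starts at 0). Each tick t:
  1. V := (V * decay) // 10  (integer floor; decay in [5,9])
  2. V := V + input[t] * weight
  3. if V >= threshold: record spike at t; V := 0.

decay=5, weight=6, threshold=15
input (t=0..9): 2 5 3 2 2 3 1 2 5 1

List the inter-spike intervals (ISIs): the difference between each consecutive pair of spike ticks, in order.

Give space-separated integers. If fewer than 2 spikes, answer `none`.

Answer: 1 2 1 2 1

Derivation:
t=0: input=2 -> V=12
t=1: input=5 -> V=0 FIRE
t=2: input=3 -> V=0 FIRE
t=3: input=2 -> V=12
t=4: input=2 -> V=0 FIRE
t=5: input=3 -> V=0 FIRE
t=6: input=1 -> V=6
t=7: input=2 -> V=0 FIRE
t=8: input=5 -> V=0 FIRE
t=9: input=1 -> V=6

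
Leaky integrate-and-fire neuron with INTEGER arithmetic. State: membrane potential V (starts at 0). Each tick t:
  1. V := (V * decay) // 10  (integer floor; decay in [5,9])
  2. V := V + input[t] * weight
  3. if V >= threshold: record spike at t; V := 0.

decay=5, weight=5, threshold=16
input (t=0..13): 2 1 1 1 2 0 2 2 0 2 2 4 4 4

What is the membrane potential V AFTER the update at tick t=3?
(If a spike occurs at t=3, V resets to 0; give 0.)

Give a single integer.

Answer: 10

Derivation:
t=0: input=2 -> V=10
t=1: input=1 -> V=10
t=2: input=1 -> V=10
t=3: input=1 -> V=10
t=4: input=2 -> V=15
t=5: input=0 -> V=7
t=6: input=2 -> V=13
t=7: input=2 -> V=0 FIRE
t=8: input=0 -> V=0
t=9: input=2 -> V=10
t=10: input=2 -> V=15
t=11: input=4 -> V=0 FIRE
t=12: input=4 -> V=0 FIRE
t=13: input=4 -> V=0 FIRE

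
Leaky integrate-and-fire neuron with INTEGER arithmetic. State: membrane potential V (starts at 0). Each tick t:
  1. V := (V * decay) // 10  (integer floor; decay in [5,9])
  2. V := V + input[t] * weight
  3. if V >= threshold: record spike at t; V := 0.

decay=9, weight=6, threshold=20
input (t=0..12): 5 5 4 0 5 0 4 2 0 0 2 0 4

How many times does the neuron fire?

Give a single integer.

Answer: 7

Derivation:
t=0: input=5 -> V=0 FIRE
t=1: input=5 -> V=0 FIRE
t=2: input=4 -> V=0 FIRE
t=3: input=0 -> V=0
t=4: input=5 -> V=0 FIRE
t=5: input=0 -> V=0
t=6: input=4 -> V=0 FIRE
t=7: input=2 -> V=12
t=8: input=0 -> V=10
t=9: input=0 -> V=9
t=10: input=2 -> V=0 FIRE
t=11: input=0 -> V=0
t=12: input=4 -> V=0 FIRE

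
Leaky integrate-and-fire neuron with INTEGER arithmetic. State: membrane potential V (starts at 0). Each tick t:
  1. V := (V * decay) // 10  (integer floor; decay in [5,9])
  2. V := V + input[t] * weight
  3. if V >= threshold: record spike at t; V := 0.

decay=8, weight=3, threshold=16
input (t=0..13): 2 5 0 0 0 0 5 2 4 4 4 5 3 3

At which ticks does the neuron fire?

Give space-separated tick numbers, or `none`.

t=0: input=2 -> V=6
t=1: input=5 -> V=0 FIRE
t=2: input=0 -> V=0
t=3: input=0 -> V=0
t=4: input=0 -> V=0
t=5: input=0 -> V=0
t=6: input=5 -> V=15
t=7: input=2 -> V=0 FIRE
t=8: input=4 -> V=12
t=9: input=4 -> V=0 FIRE
t=10: input=4 -> V=12
t=11: input=5 -> V=0 FIRE
t=12: input=3 -> V=9
t=13: input=3 -> V=0 FIRE

Answer: 1 7 9 11 13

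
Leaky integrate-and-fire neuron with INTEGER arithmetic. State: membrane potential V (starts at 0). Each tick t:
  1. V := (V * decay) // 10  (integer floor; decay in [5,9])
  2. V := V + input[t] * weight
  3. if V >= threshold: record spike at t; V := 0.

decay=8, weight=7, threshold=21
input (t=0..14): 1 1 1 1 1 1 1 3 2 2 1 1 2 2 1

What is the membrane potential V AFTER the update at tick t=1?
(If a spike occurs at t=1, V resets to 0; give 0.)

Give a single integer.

Answer: 12

Derivation:
t=0: input=1 -> V=7
t=1: input=1 -> V=12
t=2: input=1 -> V=16
t=3: input=1 -> V=19
t=4: input=1 -> V=0 FIRE
t=5: input=1 -> V=7
t=6: input=1 -> V=12
t=7: input=3 -> V=0 FIRE
t=8: input=2 -> V=14
t=9: input=2 -> V=0 FIRE
t=10: input=1 -> V=7
t=11: input=1 -> V=12
t=12: input=2 -> V=0 FIRE
t=13: input=2 -> V=14
t=14: input=1 -> V=18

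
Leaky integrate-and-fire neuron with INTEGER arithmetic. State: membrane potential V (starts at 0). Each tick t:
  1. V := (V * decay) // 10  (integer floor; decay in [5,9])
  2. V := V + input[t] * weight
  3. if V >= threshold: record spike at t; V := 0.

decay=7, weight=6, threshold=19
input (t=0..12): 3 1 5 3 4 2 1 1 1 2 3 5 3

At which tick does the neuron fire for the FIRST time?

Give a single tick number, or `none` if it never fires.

Answer: 2

Derivation:
t=0: input=3 -> V=18
t=1: input=1 -> V=18
t=2: input=5 -> V=0 FIRE
t=3: input=3 -> V=18
t=4: input=4 -> V=0 FIRE
t=5: input=2 -> V=12
t=6: input=1 -> V=14
t=7: input=1 -> V=15
t=8: input=1 -> V=16
t=9: input=2 -> V=0 FIRE
t=10: input=3 -> V=18
t=11: input=5 -> V=0 FIRE
t=12: input=3 -> V=18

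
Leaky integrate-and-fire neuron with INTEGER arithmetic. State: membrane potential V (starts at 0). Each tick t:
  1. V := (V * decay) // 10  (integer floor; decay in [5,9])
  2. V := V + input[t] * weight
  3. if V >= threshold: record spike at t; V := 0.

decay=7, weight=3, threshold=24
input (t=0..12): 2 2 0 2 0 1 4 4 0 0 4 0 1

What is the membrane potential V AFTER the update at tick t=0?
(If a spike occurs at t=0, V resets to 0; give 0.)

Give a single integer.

t=0: input=2 -> V=6
t=1: input=2 -> V=10
t=2: input=0 -> V=7
t=3: input=2 -> V=10
t=4: input=0 -> V=7
t=5: input=1 -> V=7
t=6: input=4 -> V=16
t=7: input=4 -> V=23
t=8: input=0 -> V=16
t=9: input=0 -> V=11
t=10: input=4 -> V=19
t=11: input=0 -> V=13
t=12: input=1 -> V=12

Answer: 6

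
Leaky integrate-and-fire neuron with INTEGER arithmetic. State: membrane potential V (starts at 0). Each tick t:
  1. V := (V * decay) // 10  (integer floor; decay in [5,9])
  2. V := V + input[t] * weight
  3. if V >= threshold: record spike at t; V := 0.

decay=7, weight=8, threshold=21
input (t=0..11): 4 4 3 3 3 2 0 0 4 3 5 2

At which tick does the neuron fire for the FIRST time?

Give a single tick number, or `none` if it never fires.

t=0: input=4 -> V=0 FIRE
t=1: input=4 -> V=0 FIRE
t=2: input=3 -> V=0 FIRE
t=3: input=3 -> V=0 FIRE
t=4: input=3 -> V=0 FIRE
t=5: input=2 -> V=16
t=6: input=0 -> V=11
t=7: input=0 -> V=7
t=8: input=4 -> V=0 FIRE
t=9: input=3 -> V=0 FIRE
t=10: input=5 -> V=0 FIRE
t=11: input=2 -> V=16

Answer: 0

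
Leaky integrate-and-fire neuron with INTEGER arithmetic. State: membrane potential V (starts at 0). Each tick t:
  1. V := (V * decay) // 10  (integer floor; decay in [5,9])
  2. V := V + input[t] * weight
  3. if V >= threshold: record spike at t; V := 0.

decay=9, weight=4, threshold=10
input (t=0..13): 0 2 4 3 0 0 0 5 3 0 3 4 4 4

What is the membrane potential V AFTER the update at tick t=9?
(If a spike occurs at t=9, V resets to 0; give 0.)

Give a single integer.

Answer: 0

Derivation:
t=0: input=0 -> V=0
t=1: input=2 -> V=8
t=2: input=4 -> V=0 FIRE
t=3: input=3 -> V=0 FIRE
t=4: input=0 -> V=0
t=5: input=0 -> V=0
t=6: input=0 -> V=0
t=7: input=5 -> V=0 FIRE
t=8: input=3 -> V=0 FIRE
t=9: input=0 -> V=0
t=10: input=3 -> V=0 FIRE
t=11: input=4 -> V=0 FIRE
t=12: input=4 -> V=0 FIRE
t=13: input=4 -> V=0 FIRE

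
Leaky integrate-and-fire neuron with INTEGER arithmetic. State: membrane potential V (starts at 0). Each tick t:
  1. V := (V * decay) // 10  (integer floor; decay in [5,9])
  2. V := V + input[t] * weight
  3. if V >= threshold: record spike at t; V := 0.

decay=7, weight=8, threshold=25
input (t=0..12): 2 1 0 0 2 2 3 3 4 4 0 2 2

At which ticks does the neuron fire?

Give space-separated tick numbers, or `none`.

Answer: 5 7 8 9 12

Derivation:
t=0: input=2 -> V=16
t=1: input=1 -> V=19
t=2: input=0 -> V=13
t=3: input=0 -> V=9
t=4: input=2 -> V=22
t=5: input=2 -> V=0 FIRE
t=6: input=3 -> V=24
t=7: input=3 -> V=0 FIRE
t=8: input=4 -> V=0 FIRE
t=9: input=4 -> V=0 FIRE
t=10: input=0 -> V=0
t=11: input=2 -> V=16
t=12: input=2 -> V=0 FIRE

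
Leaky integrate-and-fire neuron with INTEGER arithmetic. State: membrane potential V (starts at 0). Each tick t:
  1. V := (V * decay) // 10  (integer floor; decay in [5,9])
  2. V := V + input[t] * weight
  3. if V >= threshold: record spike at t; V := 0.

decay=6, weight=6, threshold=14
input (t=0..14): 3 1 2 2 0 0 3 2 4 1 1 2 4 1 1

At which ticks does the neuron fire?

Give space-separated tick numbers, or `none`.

t=0: input=3 -> V=0 FIRE
t=1: input=1 -> V=6
t=2: input=2 -> V=0 FIRE
t=3: input=2 -> V=12
t=4: input=0 -> V=7
t=5: input=0 -> V=4
t=6: input=3 -> V=0 FIRE
t=7: input=2 -> V=12
t=8: input=4 -> V=0 FIRE
t=9: input=1 -> V=6
t=10: input=1 -> V=9
t=11: input=2 -> V=0 FIRE
t=12: input=4 -> V=0 FIRE
t=13: input=1 -> V=6
t=14: input=1 -> V=9

Answer: 0 2 6 8 11 12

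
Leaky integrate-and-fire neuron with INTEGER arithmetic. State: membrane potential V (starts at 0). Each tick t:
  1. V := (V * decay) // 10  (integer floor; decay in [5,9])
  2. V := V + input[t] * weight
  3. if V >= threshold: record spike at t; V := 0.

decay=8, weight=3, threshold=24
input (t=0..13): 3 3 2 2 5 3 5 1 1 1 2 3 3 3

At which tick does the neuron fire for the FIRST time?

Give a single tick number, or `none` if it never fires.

Answer: 4

Derivation:
t=0: input=3 -> V=9
t=1: input=3 -> V=16
t=2: input=2 -> V=18
t=3: input=2 -> V=20
t=4: input=5 -> V=0 FIRE
t=5: input=3 -> V=9
t=6: input=5 -> V=22
t=7: input=1 -> V=20
t=8: input=1 -> V=19
t=9: input=1 -> V=18
t=10: input=2 -> V=20
t=11: input=3 -> V=0 FIRE
t=12: input=3 -> V=9
t=13: input=3 -> V=16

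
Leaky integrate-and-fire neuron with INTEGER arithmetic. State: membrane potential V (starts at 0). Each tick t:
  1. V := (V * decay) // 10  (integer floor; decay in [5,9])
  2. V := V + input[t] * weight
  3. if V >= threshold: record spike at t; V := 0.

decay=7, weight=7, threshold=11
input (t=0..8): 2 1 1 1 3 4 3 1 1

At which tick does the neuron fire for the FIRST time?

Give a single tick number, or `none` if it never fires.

Answer: 0

Derivation:
t=0: input=2 -> V=0 FIRE
t=1: input=1 -> V=7
t=2: input=1 -> V=0 FIRE
t=3: input=1 -> V=7
t=4: input=3 -> V=0 FIRE
t=5: input=4 -> V=0 FIRE
t=6: input=3 -> V=0 FIRE
t=7: input=1 -> V=7
t=8: input=1 -> V=0 FIRE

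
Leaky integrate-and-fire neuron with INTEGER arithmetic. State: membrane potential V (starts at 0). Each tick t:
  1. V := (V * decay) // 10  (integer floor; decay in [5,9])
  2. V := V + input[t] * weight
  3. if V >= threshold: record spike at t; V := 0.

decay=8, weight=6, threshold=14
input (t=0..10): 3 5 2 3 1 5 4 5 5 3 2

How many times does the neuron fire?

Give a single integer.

Answer: 8

Derivation:
t=0: input=3 -> V=0 FIRE
t=1: input=5 -> V=0 FIRE
t=2: input=2 -> V=12
t=3: input=3 -> V=0 FIRE
t=4: input=1 -> V=6
t=5: input=5 -> V=0 FIRE
t=6: input=4 -> V=0 FIRE
t=7: input=5 -> V=0 FIRE
t=8: input=5 -> V=0 FIRE
t=9: input=3 -> V=0 FIRE
t=10: input=2 -> V=12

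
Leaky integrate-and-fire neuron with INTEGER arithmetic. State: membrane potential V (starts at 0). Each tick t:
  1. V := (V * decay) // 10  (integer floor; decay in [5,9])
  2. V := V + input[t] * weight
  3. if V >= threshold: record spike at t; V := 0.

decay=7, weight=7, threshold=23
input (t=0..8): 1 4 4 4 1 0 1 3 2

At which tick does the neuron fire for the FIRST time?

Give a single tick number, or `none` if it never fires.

Answer: 1

Derivation:
t=0: input=1 -> V=7
t=1: input=4 -> V=0 FIRE
t=2: input=4 -> V=0 FIRE
t=3: input=4 -> V=0 FIRE
t=4: input=1 -> V=7
t=5: input=0 -> V=4
t=6: input=1 -> V=9
t=7: input=3 -> V=0 FIRE
t=8: input=2 -> V=14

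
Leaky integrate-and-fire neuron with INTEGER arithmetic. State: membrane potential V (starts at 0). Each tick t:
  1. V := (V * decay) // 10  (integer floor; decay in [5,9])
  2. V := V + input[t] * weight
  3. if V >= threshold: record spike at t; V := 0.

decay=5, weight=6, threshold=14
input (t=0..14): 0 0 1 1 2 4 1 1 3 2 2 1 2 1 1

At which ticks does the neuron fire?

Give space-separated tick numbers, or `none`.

t=0: input=0 -> V=0
t=1: input=0 -> V=0
t=2: input=1 -> V=6
t=3: input=1 -> V=9
t=4: input=2 -> V=0 FIRE
t=5: input=4 -> V=0 FIRE
t=6: input=1 -> V=6
t=7: input=1 -> V=9
t=8: input=3 -> V=0 FIRE
t=9: input=2 -> V=12
t=10: input=2 -> V=0 FIRE
t=11: input=1 -> V=6
t=12: input=2 -> V=0 FIRE
t=13: input=1 -> V=6
t=14: input=1 -> V=9

Answer: 4 5 8 10 12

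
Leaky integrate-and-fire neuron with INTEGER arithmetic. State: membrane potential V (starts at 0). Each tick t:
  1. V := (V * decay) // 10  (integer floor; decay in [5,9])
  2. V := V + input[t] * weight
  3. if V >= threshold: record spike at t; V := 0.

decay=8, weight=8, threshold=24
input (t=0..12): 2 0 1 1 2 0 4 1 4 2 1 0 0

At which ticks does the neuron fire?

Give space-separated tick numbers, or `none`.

Answer: 4 6 8

Derivation:
t=0: input=2 -> V=16
t=1: input=0 -> V=12
t=2: input=1 -> V=17
t=3: input=1 -> V=21
t=4: input=2 -> V=0 FIRE
t=5: input=0 -> V=0
t=6: input=4 -> V=0 FIRE
t=7: input=1 -> V=8
t=8: input=4 -> V=0 FIRE
t=9: input=2 -> V=16
t=10: input=1 -> V=20
t=11: input=0 -> V=16
t=12: input=0 -> V=12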